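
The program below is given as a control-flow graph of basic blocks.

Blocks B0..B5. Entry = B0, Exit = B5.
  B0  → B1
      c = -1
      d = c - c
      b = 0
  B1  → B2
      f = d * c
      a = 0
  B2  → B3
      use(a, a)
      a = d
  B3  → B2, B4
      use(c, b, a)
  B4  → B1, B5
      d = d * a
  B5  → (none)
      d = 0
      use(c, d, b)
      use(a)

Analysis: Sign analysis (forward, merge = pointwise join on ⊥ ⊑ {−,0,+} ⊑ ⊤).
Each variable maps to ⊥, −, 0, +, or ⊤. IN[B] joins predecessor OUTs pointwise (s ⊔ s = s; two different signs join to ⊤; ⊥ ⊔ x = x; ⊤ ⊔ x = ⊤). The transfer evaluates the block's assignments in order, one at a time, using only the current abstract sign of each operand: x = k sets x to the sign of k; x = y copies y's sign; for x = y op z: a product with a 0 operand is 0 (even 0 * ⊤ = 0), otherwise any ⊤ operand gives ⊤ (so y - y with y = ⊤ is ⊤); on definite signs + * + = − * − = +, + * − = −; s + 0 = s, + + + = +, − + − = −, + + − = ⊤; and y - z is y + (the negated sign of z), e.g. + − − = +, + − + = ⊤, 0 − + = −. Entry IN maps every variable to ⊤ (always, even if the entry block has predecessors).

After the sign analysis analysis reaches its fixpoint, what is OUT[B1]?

Fixpoint table:
  B0:   IN=(all ⊤)   OUT={b:0, c:-; rest ⊤}
  B1:   IN={b:0, c:-; rest ⊤}   OUT={a:0, b:0, c:-; rest ⊤}
  B2:   IN={b:0, c:-; rest ⊤}   OUT={b:0, c:-; rest ⊤}
  B3:   IN={b:0, c:-; rest ⊤}   OUT={b:0, c:-; rest ⊤}
  B4:   IN={b:0, c:-; rest ⊤}   OUT={b:0, c:-; rest ⊤}
  B5:   IN={b:0, c:-; rest ⊤}   OUT={b:0, c:-, d:0; rest ⊤}

Merge at B1: IN[B1] = OUT[B0] ⊔ OUT[B4] = {a: ⊤, b: 0, c: -, d: ⊤, e: ⊤, f: ⊤}
Applying B1's transfer function to that IN value gives OUT[B1] (row B1 above).

Answer: {a: 0, b: 0, c: -, d: ⊤, e: ⊤, f: ⊤}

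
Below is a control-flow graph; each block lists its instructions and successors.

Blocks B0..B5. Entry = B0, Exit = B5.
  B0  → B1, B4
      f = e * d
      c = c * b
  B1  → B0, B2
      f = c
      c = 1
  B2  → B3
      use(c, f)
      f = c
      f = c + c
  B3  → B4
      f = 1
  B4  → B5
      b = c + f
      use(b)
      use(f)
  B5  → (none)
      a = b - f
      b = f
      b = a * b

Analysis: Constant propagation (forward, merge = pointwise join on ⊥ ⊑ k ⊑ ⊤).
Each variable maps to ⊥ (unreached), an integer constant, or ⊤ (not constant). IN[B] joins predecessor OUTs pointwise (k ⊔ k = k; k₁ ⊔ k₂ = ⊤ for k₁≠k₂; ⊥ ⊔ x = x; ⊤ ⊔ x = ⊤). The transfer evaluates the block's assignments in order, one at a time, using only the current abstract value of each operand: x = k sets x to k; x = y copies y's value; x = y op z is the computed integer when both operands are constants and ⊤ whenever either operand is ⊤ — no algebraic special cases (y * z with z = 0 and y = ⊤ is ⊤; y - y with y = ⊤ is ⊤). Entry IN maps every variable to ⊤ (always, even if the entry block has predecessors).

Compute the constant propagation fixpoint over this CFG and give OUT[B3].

Answer: {a: ⊤, b: ⊤, c: 1, d: ⊤, e: ⊤, f: 1}

Derivation:
Converged values:
  B0:   IN=(all ⊤)   OUT=(all ⊤)
  B1:   IN=(all ⊤)   OUT={c:1; rest ⊤}
  B2:   IN={c:1; rest ⊤}   OUT={c:1, f:2; rest ⊤}
  B3:   IN={c:1, f:2; rest ⊤}   OUT={c:1, f:1; rest ⊤}
  B4:   IN=(all ⊤)   OUT=(all ⊤)
  B5:   IN=(all ⊤)   OUT=(all ⊤)

Merge at B3: IN[B3] = OUT[B2] = {a: ⊤, b: ⊤, c: 1, d: ⊤, e: ⊤, f: 2}
Applying B3's transfer function to that IN value gives OUT[B3] (row B3 above).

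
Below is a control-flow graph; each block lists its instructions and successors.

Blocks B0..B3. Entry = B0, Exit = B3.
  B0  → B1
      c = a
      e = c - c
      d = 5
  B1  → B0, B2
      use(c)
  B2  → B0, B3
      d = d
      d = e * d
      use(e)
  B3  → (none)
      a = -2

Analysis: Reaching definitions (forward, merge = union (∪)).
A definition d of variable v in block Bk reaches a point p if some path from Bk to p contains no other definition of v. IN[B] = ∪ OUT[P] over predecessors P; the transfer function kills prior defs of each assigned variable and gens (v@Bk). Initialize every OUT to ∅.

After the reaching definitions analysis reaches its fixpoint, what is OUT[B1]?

Fixpoint table:
  B0:   IN={c@B0, d@B0, d@B2, e@B0}   OUT={c@B0, d@B0, e@B0}
  B1:   IN={c@B0, d@B0, e@B0}   OUT={c@B0, d@B0, e@B0}
  B2:   IN={c@B0, d@B0, e@B0}   OUT={c@B0, d@B2, e@B0}
  B3:   IN={c@B0, d@B2, e@B0}   OUT={a@B3, c@B0, d@B2, e@B0}

Merge at B1: IN[B1] = OUT[B0] = {c@B0, d@B0, e@B0}
Applying B1's transfer function to that IN value gives OUT[B1] (row B1 above).

Answer: {c@B0, d@B0, e@B0}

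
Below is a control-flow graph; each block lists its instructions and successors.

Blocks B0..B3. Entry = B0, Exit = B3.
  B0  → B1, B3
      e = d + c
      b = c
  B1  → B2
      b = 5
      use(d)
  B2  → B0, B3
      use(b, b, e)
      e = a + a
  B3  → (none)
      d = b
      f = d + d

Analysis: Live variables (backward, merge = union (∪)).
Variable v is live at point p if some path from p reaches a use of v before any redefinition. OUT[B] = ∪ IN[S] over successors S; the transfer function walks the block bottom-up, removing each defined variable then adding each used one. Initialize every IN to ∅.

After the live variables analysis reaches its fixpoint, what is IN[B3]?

Answer: {b}

Trace:
Per-block solution:
  B0: | IN={a, c, d} | OUT={a, b, c, d, e}
  B1: | IN={a, c, d, e} | OUT={a, b, c, d, e}
  B2: | IN={a, b, c, d, e} | OUT={a, b, c, d}
  B3: | IN={b} | OUT={}

B3 is the boundary node: OUT[B3] = {}
Applying B3's transfer function to that OUT value gives IN[B3] (row B3 above).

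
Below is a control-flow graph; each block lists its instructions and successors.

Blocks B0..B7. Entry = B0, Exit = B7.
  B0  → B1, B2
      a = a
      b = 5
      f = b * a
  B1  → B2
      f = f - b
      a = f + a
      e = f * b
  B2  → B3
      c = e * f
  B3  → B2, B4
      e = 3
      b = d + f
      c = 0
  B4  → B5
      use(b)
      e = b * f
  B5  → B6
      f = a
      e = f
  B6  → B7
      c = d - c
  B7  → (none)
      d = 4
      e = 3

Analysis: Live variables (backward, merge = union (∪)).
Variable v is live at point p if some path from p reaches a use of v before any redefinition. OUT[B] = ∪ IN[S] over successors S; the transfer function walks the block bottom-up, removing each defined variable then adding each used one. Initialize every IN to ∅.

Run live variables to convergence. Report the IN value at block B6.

Answer: {c, d}

Derivation:
Fixpoint table:
  B0:  IN={a, d, e}  OUT={a, b, d, e, f}
  B1:  IN={a, b, d, f}  OUT={a, d, e, f}
  B2:  IN={a, d, e, f}  OUT={a, d, f}
  B3:  IN={a, d, f}  OUT={a, b, c, d, e, f}
  B4:  IN={a, b, c, d, f}  OUT={a, c, d}
  B5:  IN={a, c, d}  OUT={c, d}
  B6:  IN={c, d}  OUT={}
  B7:  IN={}  OUT={}

Merge at B6: OUT[B6] = IN[B7] = {}
Applying B6's transfer function to that OUT value gives IN[B6] (row B6 above).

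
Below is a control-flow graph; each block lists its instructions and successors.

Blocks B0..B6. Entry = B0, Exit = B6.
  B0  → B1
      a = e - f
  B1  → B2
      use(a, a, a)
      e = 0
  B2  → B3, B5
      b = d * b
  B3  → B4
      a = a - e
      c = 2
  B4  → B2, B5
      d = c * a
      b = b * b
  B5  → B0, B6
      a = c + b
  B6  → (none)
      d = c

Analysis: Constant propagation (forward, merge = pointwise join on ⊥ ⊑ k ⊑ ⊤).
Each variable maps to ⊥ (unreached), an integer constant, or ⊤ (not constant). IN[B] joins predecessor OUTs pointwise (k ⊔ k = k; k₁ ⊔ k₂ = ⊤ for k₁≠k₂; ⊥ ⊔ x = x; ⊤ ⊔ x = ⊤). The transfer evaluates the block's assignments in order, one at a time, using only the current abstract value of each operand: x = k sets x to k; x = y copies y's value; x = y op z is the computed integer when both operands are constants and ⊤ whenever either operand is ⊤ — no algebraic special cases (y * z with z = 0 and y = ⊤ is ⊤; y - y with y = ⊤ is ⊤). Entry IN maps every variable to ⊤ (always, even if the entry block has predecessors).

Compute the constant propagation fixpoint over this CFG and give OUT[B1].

Answer: {a: ⊤, b: ⊤, c: ⊤, d: ⊤, e: 0, f: ⊤}

Trace:
Per-block solution:
  B0: | IN=(all ⊤) | OUT=(all ⊤)
  B1: | IN=(all ⊤) | OUT={e:0; rest ⊤}
  B2: | IN={e:0; rest ⊤} | OUT={e:0; rest ⊤}
  B3: | IN={e:0; rest ⊤} | OUT={c:2, e:0; rest ⊤}
  B4: | IN={c:2, e:0; rest ⊤} | OUT={c:2, e:0; rest ⊤}
  B5: | IN={e:0; rest ⊤} | OUT={e:0; rest ⊤}
  B6: | IN={e:0; rest ⊤} | OUT={e:0; rest ⊤}

Merge at B1: IN[B1] = OUT[B0] = {a: ⊤, b: ⊤, c: ⊤, d: ⊤, e: ⊤, f: ⊤}
Applying B1's transfer function to that IN value gives OUT[B1] (row B1 above).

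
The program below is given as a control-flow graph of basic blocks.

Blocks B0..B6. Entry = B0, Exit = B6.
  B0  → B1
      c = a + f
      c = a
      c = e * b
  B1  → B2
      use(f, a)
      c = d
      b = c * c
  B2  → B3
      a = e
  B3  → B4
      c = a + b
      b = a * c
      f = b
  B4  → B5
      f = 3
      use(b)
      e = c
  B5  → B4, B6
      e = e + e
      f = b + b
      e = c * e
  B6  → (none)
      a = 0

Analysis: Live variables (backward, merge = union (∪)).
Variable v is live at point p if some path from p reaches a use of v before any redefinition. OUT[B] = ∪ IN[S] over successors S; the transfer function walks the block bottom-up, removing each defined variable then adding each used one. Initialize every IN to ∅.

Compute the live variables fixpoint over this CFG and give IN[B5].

Converged values:
  B0: | IN={a, b, d, e, f} | OUT={a, d, e, f}
  B1: | IN={a, d, e, f} | OUT={b, e}
  B2: | IN={b, e} | OUT={a, b}
  B3: | IN={a, b} | OUT={b, c}
  B4: | IN={b, c} | OUT={b, c, e}
  B5: | IN={b, c, e} | OUT={b, c}
  B6: | IN={} | OUT={}

Merge at B5: OUT[B5] = IN[B4] ⊔ IN[B6] = {b, c}
Applying B5's transfer function to that OUT value gives IN[B5] (row B5 above).

Answer: {b, c, e}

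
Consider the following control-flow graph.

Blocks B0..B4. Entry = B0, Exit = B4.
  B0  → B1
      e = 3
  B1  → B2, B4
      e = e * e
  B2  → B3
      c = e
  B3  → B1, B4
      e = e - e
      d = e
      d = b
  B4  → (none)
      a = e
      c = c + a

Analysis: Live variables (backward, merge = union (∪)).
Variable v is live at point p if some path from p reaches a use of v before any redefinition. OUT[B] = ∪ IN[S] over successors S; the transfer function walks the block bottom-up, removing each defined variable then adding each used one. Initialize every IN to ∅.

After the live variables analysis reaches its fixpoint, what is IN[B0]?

Answer: {b, c}

Trace:
Fixpoint table:
  B0:  IN={b, c}  OUT={b, c, e}
  B1:  IN={b, c, e}  OUT={b, c, e}
  B2:  IN={b, e}  OUT={b, c, e}
  B3:  IN={b, c, e}  OUT={b, c, e}
  B4:  IN={c, e}  OUT={}

Merge at B0: OUT[B0] = IN[B1] = {b, c, e}
Applying B0's transfer function to that OUT value gives IN[B0] (row B0 above).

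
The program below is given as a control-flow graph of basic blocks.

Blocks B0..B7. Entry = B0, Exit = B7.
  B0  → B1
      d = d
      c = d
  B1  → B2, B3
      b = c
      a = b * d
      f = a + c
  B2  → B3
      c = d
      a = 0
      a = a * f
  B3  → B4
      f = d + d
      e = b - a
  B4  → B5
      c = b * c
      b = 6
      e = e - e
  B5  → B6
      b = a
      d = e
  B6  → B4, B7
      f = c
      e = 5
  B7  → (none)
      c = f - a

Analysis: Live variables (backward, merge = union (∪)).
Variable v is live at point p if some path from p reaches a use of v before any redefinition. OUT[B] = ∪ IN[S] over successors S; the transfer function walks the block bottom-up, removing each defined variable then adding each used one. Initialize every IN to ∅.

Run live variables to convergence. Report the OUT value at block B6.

Answer: {a, b, c, e, f}

Trace:
Fixpoint table:
  B0: | IN={d} | OUT={c, d}
  B1: | IN={c, d} | OUT={a, b, c, d, f}
  B2: | IN={b, d, f} | OUT={a, b, c, d}
  B3: | IN={a, b, c, d} | OUT={a, b, c, e}
  B4: | IN={a, b, c, e} | OUT={a, c, e}
  B5: | IN={a, c, e} | OUT={a, b, c}
  B6: | IN={a, b, c} | OUT={a, b, c, e, f}
  B7: | IN={a, f} | OUT={}

Merge at B6: OUT[B6] = IN[B4] ⊔ IN[B7] = {a, b, c, e, f}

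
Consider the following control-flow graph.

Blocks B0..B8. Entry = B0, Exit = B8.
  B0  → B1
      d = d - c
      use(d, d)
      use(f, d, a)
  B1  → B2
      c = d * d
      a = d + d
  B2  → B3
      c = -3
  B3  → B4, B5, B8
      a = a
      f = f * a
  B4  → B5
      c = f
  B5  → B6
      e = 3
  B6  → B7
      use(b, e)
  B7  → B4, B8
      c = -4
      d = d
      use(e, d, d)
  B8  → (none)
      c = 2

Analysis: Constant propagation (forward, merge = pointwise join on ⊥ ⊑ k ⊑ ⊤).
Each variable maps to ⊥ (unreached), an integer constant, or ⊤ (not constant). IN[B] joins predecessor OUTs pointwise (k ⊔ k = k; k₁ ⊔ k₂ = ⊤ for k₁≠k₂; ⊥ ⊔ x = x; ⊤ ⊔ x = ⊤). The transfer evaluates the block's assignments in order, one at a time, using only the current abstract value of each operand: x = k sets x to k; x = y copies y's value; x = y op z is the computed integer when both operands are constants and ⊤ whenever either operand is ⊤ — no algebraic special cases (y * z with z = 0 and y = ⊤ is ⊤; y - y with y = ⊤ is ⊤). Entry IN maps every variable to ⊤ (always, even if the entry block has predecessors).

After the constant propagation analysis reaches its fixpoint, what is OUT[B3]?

Fixpoint table:
  B0: | IN=(all ⊤) | OUT=(all ⊤)
  B1: | IN=(all ⊤) | OUT=(all ⊤)
  B2: | IN=(all ⊤) | OUT={c:-3; rest ⊤}
  B3: | IN={c:-3; rest ⊤} | OUT={c:-3; rest ⊤}
  B4: | IN=(all ⊤) | OUT=(all ⊤)
  B5: | IN=(all ⊤) | OUT={e:3; rest ⊤}
  B6: | IN={e:3; rest ⊤} | OUT={e:3; rest ⊤}
  B7: | IN={e:3; rest ⊤} | OUT={c:-4, e:3; rest ⊤}
  B8: | IN=(all ⊤) | OUT={c:2; rest ⊤}

Merge at B3: IN[B3] = OUT[B2] = {a: ⊤, b: ⊤, c: -3, d: ⊤, e: ⊤, f: ⊤}
Applying B3's transfer function to that IN value gives OUT[B3] (row B3 above).

Answer: {a: ⊤, b: ⊤, c: -3, d: ⊤, e: ⊤, f: ⊤}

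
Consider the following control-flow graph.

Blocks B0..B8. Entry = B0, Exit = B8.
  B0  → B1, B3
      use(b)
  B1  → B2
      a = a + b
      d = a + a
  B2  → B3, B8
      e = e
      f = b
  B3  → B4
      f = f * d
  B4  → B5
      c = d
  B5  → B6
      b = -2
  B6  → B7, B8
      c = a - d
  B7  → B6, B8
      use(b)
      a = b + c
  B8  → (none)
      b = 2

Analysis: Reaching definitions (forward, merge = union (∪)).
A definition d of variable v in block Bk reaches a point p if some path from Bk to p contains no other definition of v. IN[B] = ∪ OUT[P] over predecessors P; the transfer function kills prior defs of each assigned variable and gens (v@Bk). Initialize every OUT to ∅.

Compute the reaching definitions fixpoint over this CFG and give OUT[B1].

Fixpoint table:
  B0:   IN={}   OUT={}
  B1:   IN={}   OUT={a@B1, d@B1}
  B2:   IN={a@B1, d@B1}   OUT={a@B1, d@B1, e@B2, f@B2}
  B3:   IN={a@B1, d@B1, e@B2, f@B2}   OUT={a@B1, d@B1, e@B2, f@B3}
  B4:   IN={a@B1, d@B1, e@B2, f@B3}   OUT={a@B1, c@B4, d@B1, e@B2, f@B3}
  B5:   IN={a@B1, c@B4, d@B1, e@B2, f@B3}   OUT={a@B1, b@B5, c@B4, d@B1, e@B2, f@B3}
  B6:   IN={a@B1, a@B7, b@B5, c@B4, c@B6, d@B1, e@B2, f@B3}   OUT={a@B1, a@B7, b@B5, c@B6, d@B1, e@B2, f@B3}
  B7:   IN={a@B1, a@B7, b@B5, c@B6, d@B1, e@B2, f@B3}   OUT={a@B7, b@B5, c@B6, d@B1, e@B2, f@B3}
  B8:   IN={a@B1, a@B7, b@B5, c@B6, d@B1, e@B2, f@B2, f@B3}   OUT={a@B1, a@B7, b@B8, c@B6, d@B1, e@B2, f@B2, f@B3}

Merge at B1: IN[B1] = OUT[B0] = {}
Applying B1's transfer function to that IN value gives OUT[B1] (row B1 above).

Answer: {a@B1, d@B1}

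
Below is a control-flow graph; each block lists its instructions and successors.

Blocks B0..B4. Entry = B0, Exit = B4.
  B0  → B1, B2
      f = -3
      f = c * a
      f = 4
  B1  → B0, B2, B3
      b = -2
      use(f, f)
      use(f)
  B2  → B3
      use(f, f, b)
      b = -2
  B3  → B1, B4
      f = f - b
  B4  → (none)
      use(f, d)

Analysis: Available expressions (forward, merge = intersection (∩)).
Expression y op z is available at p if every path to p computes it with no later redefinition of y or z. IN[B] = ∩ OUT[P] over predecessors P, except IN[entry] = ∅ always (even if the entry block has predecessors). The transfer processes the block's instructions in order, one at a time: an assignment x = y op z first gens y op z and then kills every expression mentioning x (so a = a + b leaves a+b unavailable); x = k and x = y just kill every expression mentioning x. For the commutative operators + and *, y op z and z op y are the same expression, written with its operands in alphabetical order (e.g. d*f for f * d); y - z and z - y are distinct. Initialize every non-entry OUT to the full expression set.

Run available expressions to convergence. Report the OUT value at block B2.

Answer: {a*c}

Working:
Per-block solution:
  B0: | IN={} | OUT={a*c}
  B1: | IN={a*c} | OUT={a*c}
  B2: | IN={a*c} | OUT={a*c}
  B3: | IN={a*c} | OUT={a*c}
  B4: | IN={a*c} | OUT={a*c}

Merge at B2: IN[B2] = OUT[B0] ∩ OUT[B1] = {a*c}
Applying B2's transfer function to that IN value gives OUT[B2] (row B2 above).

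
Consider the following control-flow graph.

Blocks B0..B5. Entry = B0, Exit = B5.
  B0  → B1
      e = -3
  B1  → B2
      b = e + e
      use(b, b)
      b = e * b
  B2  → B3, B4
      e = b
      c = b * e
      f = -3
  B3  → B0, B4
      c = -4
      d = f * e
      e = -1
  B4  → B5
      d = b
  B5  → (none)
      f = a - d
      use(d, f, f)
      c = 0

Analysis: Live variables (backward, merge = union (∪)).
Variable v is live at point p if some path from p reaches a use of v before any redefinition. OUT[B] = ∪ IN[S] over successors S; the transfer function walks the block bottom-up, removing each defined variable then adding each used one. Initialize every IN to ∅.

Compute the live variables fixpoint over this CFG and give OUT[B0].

Per-block solution:
  B0:   IN={a}   OUT={a, e}
  B1:   IN={a, e}   OUT={a, b}
  B2:   IN={a, b}   OUT={a, b, e, f}
  B3:   IN={a, b, e, f}   OUT={a, b}
  B4:   IN={a, b}   OUT={a, d}
  B5:   IN={a, d}   OUT={}

Merge at B0: OUT[B0] = IN[B1] = {a, e}

Answer: {a, e}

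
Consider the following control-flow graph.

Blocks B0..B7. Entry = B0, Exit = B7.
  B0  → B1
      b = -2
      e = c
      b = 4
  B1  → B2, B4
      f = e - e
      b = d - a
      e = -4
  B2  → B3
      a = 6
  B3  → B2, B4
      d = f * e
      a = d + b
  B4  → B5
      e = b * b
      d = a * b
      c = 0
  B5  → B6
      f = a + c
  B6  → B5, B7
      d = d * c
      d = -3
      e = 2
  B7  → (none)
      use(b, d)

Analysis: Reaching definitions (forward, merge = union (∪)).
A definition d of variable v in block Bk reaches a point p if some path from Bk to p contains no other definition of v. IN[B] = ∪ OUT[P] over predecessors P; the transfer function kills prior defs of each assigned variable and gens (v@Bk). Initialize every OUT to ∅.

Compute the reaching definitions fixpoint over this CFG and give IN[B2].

Converged values:
  B0:   IN={}   OUT={b@B0, e@B0}
  B1:   IN={b@B0, e@B0}   OUT={b@B1, e@B1, f@B1}
  B2:   IN={a@B3, b@B1, d@B3, e@B1, f@B1}   OUT={a@B2, b@B1, d@B3, e@B1, f@B1}
  B3:   IN={a@B2, b@B1, d@B3, e@B1, f@B1}   OUT={a@B3, b@B1, d@B3, e@B1, f@B1}
  B4:   IN={a@B3, b@B1, d@B3, e@B1, f@B1}   OUT={a@B3, b@B1, c@B4, d@B4, e@B4, f@B1}
  B5:   IN={a@B3, b@B1, c@B4, d@B4, d@B6, e@B4, e@B6, f@B1, f@B5}   OUT={a@B3, b@B1, c@B4, d@B4, d@B6, e@B4, e@B6, f@B5}
  B6:   IN={a@B3, b@B1, c@B4, d@B4, d@B6, e@B4, e@B6, f@B5}   OUT={a@B3, b@B1, c@B4, d@B6, e@B6, f@B5}
  B7:   IN={a@B3, b@B1, c@B4, d@B6, e@B6, f@B5}   OUT={a@B3, b@B1, c@B4, d@B6, e@B6, f@B5}

Merge at B2: IN[B2] = OUT[B1] ⊔ OUT[B3] = {a@B3, b@B1, d@B3, e@B1, f@B1}

Answer: {a@B3, b@B1, d@B3, e@B1, f@B1}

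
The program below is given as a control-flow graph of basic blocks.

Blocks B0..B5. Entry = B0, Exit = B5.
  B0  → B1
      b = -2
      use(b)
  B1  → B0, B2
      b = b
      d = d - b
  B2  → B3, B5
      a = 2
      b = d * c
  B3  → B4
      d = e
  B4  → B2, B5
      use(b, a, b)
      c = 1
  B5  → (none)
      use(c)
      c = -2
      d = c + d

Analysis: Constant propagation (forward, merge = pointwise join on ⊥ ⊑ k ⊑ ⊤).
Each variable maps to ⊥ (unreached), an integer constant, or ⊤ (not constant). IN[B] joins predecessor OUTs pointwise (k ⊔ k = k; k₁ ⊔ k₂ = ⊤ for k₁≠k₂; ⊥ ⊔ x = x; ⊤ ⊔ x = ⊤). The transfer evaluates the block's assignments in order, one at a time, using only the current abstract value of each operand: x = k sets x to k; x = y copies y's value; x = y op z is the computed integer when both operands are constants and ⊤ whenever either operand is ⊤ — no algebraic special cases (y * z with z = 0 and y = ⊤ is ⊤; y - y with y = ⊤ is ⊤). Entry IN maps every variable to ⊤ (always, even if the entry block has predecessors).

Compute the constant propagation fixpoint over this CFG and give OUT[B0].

Per-block solution:
  B0:  IN=(all ⊤)  OUT={b:-2; rest ⊤}
  B1:  IN={b:-2; rest ⊤}  OUT={b:-2; rest ⊤}
  B2:  IN=(all ⊤)  OUT={a:2; rest ⊤}
  B3:  IN={a:2; rest ⊤}  OUT={a:2; rest ⊤}
  B4:  IN={a:2; rest ⊤}  OUT={a:2, c:1; rest ⊤}
  B5:  IN={a:2; rest ⊤}  OUT={a:2, c:-2; rest ⊤}

Merge at B0 (entry node, so the boundary value (all ⊤) is joined with the incoming edge(s)): IN[B0] = (all ⊤) ⊔ OUT[B1] = {a: ⊤, b: ⊤, c: ⊤, d: ⊤, e: ⊤, f: ⊤}
Applying B0's transfer function to that IN value gives OUT[B0] (row B0 above).

Answer: {a: ⊤, b: -2, c: ⊤, d: ⊤, e: ⊤, f: ⊤}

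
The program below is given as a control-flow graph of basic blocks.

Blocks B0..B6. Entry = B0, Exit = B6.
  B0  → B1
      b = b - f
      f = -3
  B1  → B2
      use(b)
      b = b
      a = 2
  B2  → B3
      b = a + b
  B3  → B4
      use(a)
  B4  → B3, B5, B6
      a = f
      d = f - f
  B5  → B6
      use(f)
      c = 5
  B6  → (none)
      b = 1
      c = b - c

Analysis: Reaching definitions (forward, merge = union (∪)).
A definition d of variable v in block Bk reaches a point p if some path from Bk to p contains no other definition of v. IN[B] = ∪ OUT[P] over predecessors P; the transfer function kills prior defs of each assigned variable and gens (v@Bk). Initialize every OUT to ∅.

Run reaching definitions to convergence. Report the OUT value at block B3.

Converged values:
  B0: | IN={} | OUT={b@B0, f@B0}
  B1: | IN={b@B0, f@B0} | OUT={a@B1, b@B1, f@B0}
  B2: | IN={a@B1, b@B1, f@B0} | OUT={a@B1, b@B2, f@B0}
  B3: | IN={a@B1, a@B4, b@B2, d@B4, f@B0} | OUT={a@B1, a@B4, b@B2, d@B4, f@B0}
  B4: | IN={a@B1, a@B4, b@B2, d@B4, f@B0} | OUT={a@B4, b@B2, d@B4, f@B0}
  B5: | IN={a@B4, b@B2, d@B4, f@B0} | OUT={a@B4, b@B2, c@B5, d@B4, f@B0}
  B6: | IN={a@B4, b@B2, c@B5, d@B4, f@B0} | OUT={a@B4, b@B6, c@B6, d@B4, f@B0}

Merge at B3: IN[B3] = OUT[B2] ⊔ OUT[B4] = {a@B1, a@B4, b@B2, d@B4, f@B0}
Applying B3's transfer function to that IN value gives OUT[B3] (row B3 above).

Answer: {a@B1, a@B4, b@B2, d@B4, f@B0}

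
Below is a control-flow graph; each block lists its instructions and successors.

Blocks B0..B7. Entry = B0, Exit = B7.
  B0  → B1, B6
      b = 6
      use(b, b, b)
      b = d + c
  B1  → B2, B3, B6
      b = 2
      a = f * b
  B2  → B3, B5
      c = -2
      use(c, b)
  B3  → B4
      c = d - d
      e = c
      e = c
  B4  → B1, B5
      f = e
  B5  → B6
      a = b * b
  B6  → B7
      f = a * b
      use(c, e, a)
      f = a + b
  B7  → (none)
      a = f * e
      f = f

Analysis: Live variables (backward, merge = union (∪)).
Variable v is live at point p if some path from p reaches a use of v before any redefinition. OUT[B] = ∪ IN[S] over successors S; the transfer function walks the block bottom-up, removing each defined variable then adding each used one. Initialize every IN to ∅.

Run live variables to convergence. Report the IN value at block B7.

Answer: {e, f}

Working:
Converged values:
  B0:  IN={a, c, d, e, f}  OUT={a, b, c, d, e, f}
  B1:  IN={c, d, e, f}  OUT={a, b, c, d, e}
  B2:  IN={b, d, e}  OUT={b, c, d, e}
  B3:  IN={b, d}  OUT={b, c, d, e}
  B4:  IN={b, c, d, e}  OUT={b, c, d, e, f}
  B5:  IN={b, c, e}  OUT={a, b, c, e}
  B6:  IN={a, b, c, e}  OUT={e, f}
  B7:  IN={e, f}  OUT={}

B7 is the boundary node: OUT[B7] = {}
Applying B7's transfer function to that OUT value gives IN[B7] (row B7 above).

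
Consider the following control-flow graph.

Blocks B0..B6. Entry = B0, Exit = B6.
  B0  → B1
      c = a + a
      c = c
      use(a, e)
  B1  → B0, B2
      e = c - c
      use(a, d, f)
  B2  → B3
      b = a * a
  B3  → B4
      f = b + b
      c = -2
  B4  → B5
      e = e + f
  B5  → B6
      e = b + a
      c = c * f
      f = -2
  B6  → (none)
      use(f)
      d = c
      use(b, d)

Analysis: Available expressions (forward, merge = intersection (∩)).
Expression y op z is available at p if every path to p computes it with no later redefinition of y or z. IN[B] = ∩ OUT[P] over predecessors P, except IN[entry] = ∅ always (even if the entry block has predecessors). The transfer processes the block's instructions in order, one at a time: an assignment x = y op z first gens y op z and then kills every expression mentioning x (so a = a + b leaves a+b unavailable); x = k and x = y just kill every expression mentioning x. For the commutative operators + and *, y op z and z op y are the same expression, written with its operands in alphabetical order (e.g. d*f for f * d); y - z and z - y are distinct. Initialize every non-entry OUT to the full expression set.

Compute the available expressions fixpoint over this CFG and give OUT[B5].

Answer: {a*a, a+a, a+b, b+b}

Trace:
Fixpoint table:
  B0:  IN={}  OUT={a+a}
  B1:  IN={a+a}  OUT={a+a, c-c}
  B2:  IN={a+a, c-c}  OUT={a*a, a+a, c-c}
  B3:  IN={a*a, a+a, c-c}  OUT={a*a, a+a, b+b}
  B4:  IN={a*a, a+a, b+b}  OUT={a*a, a+a, b+b}
  B5:  IN={a*a, a+a, b+b}  OUT={a*a, a+a, a+b, b+b}
  B6:  IN={a*a, a+a, a+b, b+b}  OUT={a*a, a+a, a+b, b+b}

Merge at B5: IN[B5] = OUT[B4] = {a*a, a+a, b+b}
Applying B5's transfer function to that IN value gives OUT[B5] (row B5 above).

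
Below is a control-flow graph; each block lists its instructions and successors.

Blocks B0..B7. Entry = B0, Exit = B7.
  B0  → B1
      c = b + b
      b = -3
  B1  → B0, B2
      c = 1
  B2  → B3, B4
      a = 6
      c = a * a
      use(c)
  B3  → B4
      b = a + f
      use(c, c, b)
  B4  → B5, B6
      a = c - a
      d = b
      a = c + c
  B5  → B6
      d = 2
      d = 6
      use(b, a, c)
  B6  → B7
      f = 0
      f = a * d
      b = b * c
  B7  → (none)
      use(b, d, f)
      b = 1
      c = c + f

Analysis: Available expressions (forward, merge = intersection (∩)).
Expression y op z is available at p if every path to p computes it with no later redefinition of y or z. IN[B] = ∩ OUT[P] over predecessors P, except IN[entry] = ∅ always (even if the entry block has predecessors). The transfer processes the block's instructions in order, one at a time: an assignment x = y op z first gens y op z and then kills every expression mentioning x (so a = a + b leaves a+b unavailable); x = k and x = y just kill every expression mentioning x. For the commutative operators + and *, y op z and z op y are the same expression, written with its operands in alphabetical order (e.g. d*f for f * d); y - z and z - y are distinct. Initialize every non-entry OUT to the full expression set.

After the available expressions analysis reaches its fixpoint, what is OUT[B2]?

Per-block solution:
  B0:   IN={}   OUT={}
  B1:   IN={}   OUT={}
  B2:   IN={}   OUT={a*a}
  B3:   IN={a*a}   OUT={a*a, a+f}
  B4:   IN={a*a}   OUT={c+c}
  B5:   IN={c+c}   OUT={c+c}
  B6:   IN={c+c}   OUT={a*d, c+c}
  B7:   IN={a*d, c+c}   OUT={a*d}

Merge at B2: IN[B2] = OUT[B1] = {}
Applying B2's transfer function to that IN value gives OUT[B2] (row B2 above).

Answer: {a*a}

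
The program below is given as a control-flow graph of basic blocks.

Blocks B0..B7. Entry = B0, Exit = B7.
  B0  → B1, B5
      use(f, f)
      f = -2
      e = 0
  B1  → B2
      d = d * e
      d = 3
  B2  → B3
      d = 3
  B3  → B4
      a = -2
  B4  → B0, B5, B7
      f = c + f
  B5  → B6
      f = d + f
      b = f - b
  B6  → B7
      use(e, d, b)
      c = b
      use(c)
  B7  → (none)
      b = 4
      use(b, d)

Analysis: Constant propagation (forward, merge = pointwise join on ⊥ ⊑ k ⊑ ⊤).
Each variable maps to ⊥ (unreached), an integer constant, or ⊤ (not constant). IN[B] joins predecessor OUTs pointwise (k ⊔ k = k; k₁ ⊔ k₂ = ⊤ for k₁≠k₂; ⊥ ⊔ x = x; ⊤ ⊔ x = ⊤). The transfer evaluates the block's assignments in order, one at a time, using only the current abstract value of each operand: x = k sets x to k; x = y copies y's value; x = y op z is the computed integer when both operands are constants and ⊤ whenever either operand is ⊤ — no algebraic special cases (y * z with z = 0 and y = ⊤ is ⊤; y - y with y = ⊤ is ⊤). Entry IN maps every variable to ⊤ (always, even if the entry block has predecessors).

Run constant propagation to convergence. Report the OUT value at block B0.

Answer: {a: ⊤, b: ⊤, c: ⊤, d: ⊤, e: 0, f: -2}

Trace:
Converged values:
  B0:   IN=(all ⊤)   OUT={e:0, f:-2; rest ⊤}
  B1:   IN={e:0, f:-2; rest ⊤}   OUT={d:3, e:0, f:-2; rest ⊤}
  B2:   IN={d:3, e:0, f:-2; rest ⊤}   OUT={d:3, e:0, f:-2; rest ⊤}
  B3:   IN={d:3, e:0, f:-2; rest ⊤}   OUT={a:-2, d:3, e:0, f:-2; rest ⊤}
  B4:   IN={a:-2, d:3, e:0, f:-2; rest ⊤}   OUT={a:-2, d:3, e:0; rest ⊤}
  B5:   IN={e:0; rest ⊤}   OUT={e:0; rest ⊤}
  B6:   IN={e:0; rest ⊤}   OUT={e:0; rest ⊤}
  B7:   IN={e:0; rest ⊤}   OUT={b:4, e:0; rest ⊤}

Merge at B0 (entry node, so the boundary value (all ⊤) is joined with the incoming edge(s)): IN[B0] = (all ⊤) ⊔ OUT[B4] = {a: ⊤, b: ⊤, c: ⊤, d: ⊤, e: ⊤, f: ⊤}
Applying B0's transfer function to that IN value gives OUT[B0] (row B0 above).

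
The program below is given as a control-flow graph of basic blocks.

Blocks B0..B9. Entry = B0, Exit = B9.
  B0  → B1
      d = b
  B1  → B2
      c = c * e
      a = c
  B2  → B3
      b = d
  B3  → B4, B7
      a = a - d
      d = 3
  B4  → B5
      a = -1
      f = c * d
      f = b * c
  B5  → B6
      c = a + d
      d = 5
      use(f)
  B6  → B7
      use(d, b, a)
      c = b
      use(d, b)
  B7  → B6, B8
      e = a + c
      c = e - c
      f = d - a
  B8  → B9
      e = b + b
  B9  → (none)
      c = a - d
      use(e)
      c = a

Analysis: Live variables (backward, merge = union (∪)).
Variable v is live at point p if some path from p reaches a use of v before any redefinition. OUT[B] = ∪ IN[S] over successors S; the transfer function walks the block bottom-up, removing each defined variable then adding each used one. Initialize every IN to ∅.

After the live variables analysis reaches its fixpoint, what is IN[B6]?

Answer: {a, b, d}

Derivation:
Per-block solution:
  B0: | IN={b, c, e} | OUT={c, d, e}
  B1: | IN={c, d, e} | OUT={a, c, d}
  B2: | IN={a, c, d} | OUT={a, b, c, d}
  B3: | IN={a, b, c, d} | OUT={a, b, c, d}
  B4: | IN={b, c, d} | OUT={a, b, d, f}
  B5: | IN={a, b, d, f} | OUT={a, b, d}
  B6: | IN={a, b, d} | OUT={a, b, c, d}
  B7: | IN={a, b, c, d} | OUT={a, b, d}
  B8: | IN={a, b, d} | OUT={a, d, e}
  B9: | IN={a, d, e} | OUT={}

Merge at B6: OUT[B6] = IN[B7] = {a, b, c, d}
Applying B6's transfer function to that OUT value gives IN[B6] (row B6 above).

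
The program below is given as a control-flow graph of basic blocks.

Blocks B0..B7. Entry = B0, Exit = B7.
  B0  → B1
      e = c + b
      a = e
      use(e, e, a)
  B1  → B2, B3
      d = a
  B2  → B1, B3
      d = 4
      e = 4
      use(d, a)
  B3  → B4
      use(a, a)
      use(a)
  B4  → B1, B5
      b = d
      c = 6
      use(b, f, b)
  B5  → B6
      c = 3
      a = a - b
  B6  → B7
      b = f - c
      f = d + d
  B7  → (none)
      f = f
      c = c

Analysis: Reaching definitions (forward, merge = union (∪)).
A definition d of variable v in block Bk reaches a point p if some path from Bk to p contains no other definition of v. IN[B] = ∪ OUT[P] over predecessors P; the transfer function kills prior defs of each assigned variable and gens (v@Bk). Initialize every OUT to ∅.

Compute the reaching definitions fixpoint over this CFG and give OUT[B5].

Answer: {a@B5, b@B4, c@B5, d@B1, d@B2, e@B0, e@B2}

Trace:
Per-block solution:
  B0:   IN={}   OUT={a@B0, e@B0}
  B1:   IN={a@B0, b@B4, c@B4, d@B1, d@B2, e@B0, e@B2}   OUT={a@B0, b@B4, c@B4, d@B1, e@B0, e@B2}
  B2:   IN={a@B0, b@B4, c@B4, d@B1, e@B0, e@B2}   OUT={a@B0, b@B4, c@B4, d@B2, e@B2}
  B3:   IN={a@B0, b@B4, c@B4, d@B1, d@B2, e@B0, e@B2}   OUT={a@B0, b@B4, c@B4, d@B1, d@B2, e@B0, e@B2}
  B4:   IN={a@B0, b@B4, c@B4, d@B1, d@B2, e@B0, e@B2}   OUT={a@B0, b@B4, c@B4, d@B1, d@B2, e@B0, e@B2}
  B5:   IN={a@B0, b@B4, c@B4, d@B1, d@B2, e@B0, e@B2}   OUT={a@B5, b@B4, c@B5, d@B1, d@B2, e@B0, e@B2}
  B6:   IN={a@B5, b@B4, c@B5, d@B1, d@B2, e@B0, e@B2}   OUT={a@B5, b@B6, c@B5, d@B1, d@B2, e@B0, e@B2, f@B6}
  B7:   IN={a@B5, b@B6, c@B5, d@B1, d@B2, e@B0, e@B2, f@B6}   OUT={a@B5, b@B6, c@B7, d@B1, d@B2, e@B0, e@B2, f@B7}

Merge at B5: IN[B5] = OUT[B4] = {a@B0, b@B4, c@B4, d@B1, d@B2, e@B0, e@B2}
Applying B5's transfer function to that IN value gives OUT[B5] (row B5 above).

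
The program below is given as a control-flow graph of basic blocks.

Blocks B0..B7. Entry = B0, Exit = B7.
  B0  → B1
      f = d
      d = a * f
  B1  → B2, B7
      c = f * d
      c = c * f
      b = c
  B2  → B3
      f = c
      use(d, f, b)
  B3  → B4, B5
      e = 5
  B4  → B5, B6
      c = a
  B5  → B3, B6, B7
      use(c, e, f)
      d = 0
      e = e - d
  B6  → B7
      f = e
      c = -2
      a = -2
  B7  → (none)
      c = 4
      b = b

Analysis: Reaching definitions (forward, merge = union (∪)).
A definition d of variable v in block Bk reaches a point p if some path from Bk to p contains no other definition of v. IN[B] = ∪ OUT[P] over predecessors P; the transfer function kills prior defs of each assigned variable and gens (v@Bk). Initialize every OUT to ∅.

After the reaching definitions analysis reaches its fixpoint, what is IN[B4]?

Answer: {b@B1, c@B1, c@B4, d@B0, d@B5, e@B3, f@B2}

Derivation:
Per-block solution:
  B0:   IN={}   OUT={d@B0, f@B0}
  B1:   IN={d@B0, f@B0}   OUT={b@B1, c@B1, d@B0, f@B0}
  B2:   IN={b@B1, c@B1, d@B0, f@B0}   OUT={b@B1, c@B1, d@B0, f@B2}
  B3:   IN={b@B1, c@B1, c@B4, d@B0, d@B5, e@B5, f@B2}   OUT={b@B1, c@B1, c@B4, d@B0, d@B5, e@B3, f@B2}
  B4:   IN={b@B1, c@B1, c@B4, d@B0, d@B5, e@B3, f@B2}   OUT={b@B1, c@B4, d@B0, d@B5, e@B3, f@B2}
  B5:   IN={b@B1, c@B1, c@B4, d@B0, d@B5, e@B3, f@B2}   OUT={b@B1, c@B1, c@B4, d@B5, e@B5, f@B2}
  B6:   IN={b@B1, c@B1, c@B4, d@B0, d@B5, e@B3, e@B5, f@B2}   OUT={a@B6, b@B1, c@B6, d@B0, d@B5, e@B3, e@B5, f@B6}
  B7:   IN={a@B6, b@B1, c@B1, c@B4, c@B6, d@B0, d@B5, e@B3, e@B5, f@B0, f@B2, f@B6}   OUT={a@B6, b@B7, c@B7, d@B0, d@B5, e@B3, e@B5, f@B0, f@B2, f@B6}

Merge at B4: IN[B4] = OUT[B3] = {b@B1, c@B1, c@B4, d@B0, d@B5, e@B3, f@B2}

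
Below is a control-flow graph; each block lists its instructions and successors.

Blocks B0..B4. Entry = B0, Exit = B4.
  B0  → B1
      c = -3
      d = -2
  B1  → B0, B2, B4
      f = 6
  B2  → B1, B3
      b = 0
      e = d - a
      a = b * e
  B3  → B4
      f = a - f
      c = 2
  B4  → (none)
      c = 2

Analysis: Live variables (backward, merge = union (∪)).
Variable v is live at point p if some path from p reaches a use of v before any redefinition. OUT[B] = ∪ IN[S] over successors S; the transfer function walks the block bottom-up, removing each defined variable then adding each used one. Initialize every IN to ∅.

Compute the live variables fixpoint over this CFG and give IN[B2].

Answer: {a, d, f}

Derivation:
Fixpoint table:
  B0: | IN={a} | OUT={a, d}
  B1: | IN={a, d} | OUT={a, d, f}
  B2: | IN={a, d, f} | OUT={a, d, f}
  B3: | IN={a, f} | OUT={}
  B4: | IN={} | OUT={}

Merge at B2: OUT[B2] = IN[B1] ⊔ IN[B3] = {a, d, f}
Applying B2's transfer function to that OUT value gives IN[B2] (row B2 above).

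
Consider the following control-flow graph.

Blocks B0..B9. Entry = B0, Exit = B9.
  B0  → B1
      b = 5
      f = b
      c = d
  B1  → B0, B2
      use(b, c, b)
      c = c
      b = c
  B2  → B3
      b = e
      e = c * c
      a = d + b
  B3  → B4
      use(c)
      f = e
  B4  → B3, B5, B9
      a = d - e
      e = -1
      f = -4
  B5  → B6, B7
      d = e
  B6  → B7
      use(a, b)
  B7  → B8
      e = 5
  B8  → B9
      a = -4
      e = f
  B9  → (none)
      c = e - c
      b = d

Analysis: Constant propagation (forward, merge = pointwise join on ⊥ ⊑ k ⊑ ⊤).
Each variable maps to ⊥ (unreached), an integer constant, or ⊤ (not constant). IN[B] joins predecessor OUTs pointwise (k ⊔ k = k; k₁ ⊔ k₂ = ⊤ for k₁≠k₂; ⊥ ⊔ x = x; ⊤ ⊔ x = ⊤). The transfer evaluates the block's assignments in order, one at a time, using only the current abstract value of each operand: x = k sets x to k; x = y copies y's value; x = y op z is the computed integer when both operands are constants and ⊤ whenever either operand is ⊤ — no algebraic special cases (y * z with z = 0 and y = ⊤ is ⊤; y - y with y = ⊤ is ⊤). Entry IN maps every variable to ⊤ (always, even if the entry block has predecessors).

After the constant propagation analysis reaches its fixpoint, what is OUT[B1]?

Answer: {a: ⊤, b: ⊤, c: ⊤, d: ⊤, e: ⊤, f: 5}

Working:
Fixpoint table:
  B0:  IN=(all ⊤)  OUT={b:5, f:5; rest ⊤}
  B1:  IN={b:5, f:5; rest ⊤}  OUT={f:5; rest ⊤}
  B2:  IN={f:5; rest ⊤}  OUT={f:5; rest ⊤}
  B3:  IN=(all ⊤)  OUT=(all ⊤)
  B4:  IN=(all ⊤)  OUT={e:-1, f:-4; rest ⊤}
  B5:  IN={e:-1, f:-4; rest ⊤}  OUT={d:-1, e:-1, f:-4; rest ⊤}
  B6:  IN={d:-1, e:-1, f:-4; rest ⊤}  OUT={d:-1, e:-1, f:-4; rest ⊤}
  B7:  IN={d:-1, e:-1, f:-4; rest ⊤}  OUT={d:-1, e:5, f:-4; rest ⊤}
  B8:  IN={d:-1, e:5, f:-4; rest ⊤}  OUT={a:-4, d:-1, e:-4, f:-4; rest ⊤}
  B9:  IN={f:-4; rest ⊤}  OUT={f:-4; rest ⊤}

Merge at B1: IN[B1] = OUT[B0] = {a: ⊤, b: 5, c: ⊤, d: ⊤, e: ⊤, f: 5}
Applying B1's transfer function to that IN value gives OUT[B1] (row B1 above).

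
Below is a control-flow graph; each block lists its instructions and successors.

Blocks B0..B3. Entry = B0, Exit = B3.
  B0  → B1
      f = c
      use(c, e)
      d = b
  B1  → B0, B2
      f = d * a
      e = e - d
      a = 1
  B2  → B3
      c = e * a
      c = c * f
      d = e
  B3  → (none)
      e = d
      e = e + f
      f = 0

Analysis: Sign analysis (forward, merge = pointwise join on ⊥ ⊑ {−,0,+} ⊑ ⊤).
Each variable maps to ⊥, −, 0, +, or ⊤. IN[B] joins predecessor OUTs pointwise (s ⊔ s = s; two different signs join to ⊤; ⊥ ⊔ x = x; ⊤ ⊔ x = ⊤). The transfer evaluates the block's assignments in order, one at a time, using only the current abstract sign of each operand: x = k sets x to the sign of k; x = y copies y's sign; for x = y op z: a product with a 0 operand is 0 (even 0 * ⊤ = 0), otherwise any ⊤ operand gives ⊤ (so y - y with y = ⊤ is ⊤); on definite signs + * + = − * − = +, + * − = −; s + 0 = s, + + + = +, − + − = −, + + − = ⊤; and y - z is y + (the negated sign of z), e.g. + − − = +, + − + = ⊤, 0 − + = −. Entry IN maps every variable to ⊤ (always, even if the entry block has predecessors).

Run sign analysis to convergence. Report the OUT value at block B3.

Per-block solution:
  B0:  IN=(all ⊤)  OUT=(all ⊤)
  B1:  IN=(all ⊤)  OUT={a:+; rest ⊤}
  B2:  IN={a:+; rest ⊤}  OUT={a:+; rest ⊤}
  B3:  IN={a:+; rest ⊤}  OUT={a:+, f:0; rest ⊤}

Merge at B3: IN[B3] = OUT[B2] = {a: +, b: ⊤, c: ⊤, d: ⊤, e: ⊤, f: ⊤}
Applying B3's transfer function to that IN value gives OUT[B3] (row B3 above).

Answer: {a: +, b: ⊤, c: ⊤, d: ⊤, e: ⊤, f: 0}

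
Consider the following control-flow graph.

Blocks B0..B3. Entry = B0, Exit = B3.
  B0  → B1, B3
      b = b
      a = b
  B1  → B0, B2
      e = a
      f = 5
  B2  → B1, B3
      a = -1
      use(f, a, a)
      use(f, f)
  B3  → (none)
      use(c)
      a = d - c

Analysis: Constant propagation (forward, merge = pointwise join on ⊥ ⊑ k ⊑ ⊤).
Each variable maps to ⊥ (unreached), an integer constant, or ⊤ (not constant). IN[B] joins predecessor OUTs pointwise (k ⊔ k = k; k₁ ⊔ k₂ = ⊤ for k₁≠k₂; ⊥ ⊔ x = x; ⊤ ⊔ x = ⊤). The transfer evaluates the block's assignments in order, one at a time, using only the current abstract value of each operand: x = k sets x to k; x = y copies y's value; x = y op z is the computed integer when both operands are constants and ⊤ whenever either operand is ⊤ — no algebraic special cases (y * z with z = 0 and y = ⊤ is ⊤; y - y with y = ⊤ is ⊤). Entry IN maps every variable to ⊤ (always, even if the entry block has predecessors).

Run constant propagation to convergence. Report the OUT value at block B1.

Fixpoint table:
  B0: | IN=(all ⊤) | OUT=(all ⊤)
  B1: | IN=(all ⊤) | OUT={f:5; rest ⊤}
  B2: | IN={f:5; rest ⊤} | OUT={a:-1, f:5; rest ⊤}
  B3: | IN=(all ⊤) | OUT=(all ⊤)

Merge at B1: IN[B1] = OUT[B0] ⊔ OUT[B2] = {a: ⊤, b: ⊤, c: ⊤, d: ⊤, e: ⊤, f: ⊤}
Applying B1's transfer function to that IN value gives OUT[B1] (row B1 above).

Answer: {a: ⊤, b: ⊤, c: ⊤, d: ⊤, e: ⊤, f: 5}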